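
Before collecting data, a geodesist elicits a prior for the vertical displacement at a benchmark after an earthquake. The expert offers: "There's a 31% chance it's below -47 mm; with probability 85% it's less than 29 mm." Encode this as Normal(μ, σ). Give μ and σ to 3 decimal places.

The p-quantile of Normal(μ,σ) is μ + z_p·σ, with z_{0.31} = -0.4959 and z_{0.85} = 1.036.
Eliminate σ: μ = (z₂·x₁ − z₁·x₂)/(z₂ − z₁) = (1.036·-47 − (-0.4959)·29)/1.532 = -22.406.
Then σ = (x₂ − x₁)/(z₂ − z₁) = (29 − -47)/1.532 = 49.599.

μ = -22.406, σ = 49.599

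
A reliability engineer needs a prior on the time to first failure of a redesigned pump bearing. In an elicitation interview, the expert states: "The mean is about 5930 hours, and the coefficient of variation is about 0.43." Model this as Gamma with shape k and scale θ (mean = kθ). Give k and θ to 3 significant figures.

For Gamma(k, scale θ): mean = kθ, variance = kθ², so CV = 1/√k.
CV = 0.43, hence k = 1/CV² = 5.41.
Then θ = mean/k = 5930/5.41 = 1100.

k ≈ 5.41, θ ≈ 1100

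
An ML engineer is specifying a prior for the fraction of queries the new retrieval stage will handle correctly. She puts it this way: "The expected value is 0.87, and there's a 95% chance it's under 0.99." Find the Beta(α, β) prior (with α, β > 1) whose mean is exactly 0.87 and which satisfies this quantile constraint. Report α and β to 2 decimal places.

With mean 0.87 fixed, write α = 0.87s, β = 0.13s where s = α+β.
Need P(θ < 0.99) = 0.95 under Beta(0.87s, 0.13s). Normal approximation: (q−m)/√(m(1−m)/s) ≈ z_{0.95} = 1.64, so s ≈ 0.87·0.13·(1.64)²/(0.99−0.87)² = 21.2.
At s = 21.2: P(θ<0.99) ≈ 0.998. Adjusting to match 0.95 gives s ≈ 8.66.
So α = 0.87·8.66 ≈ 7.54, β = 0.13·8.66 ≈ 1.13.

α ≈ 7.54, β ≈ 1.13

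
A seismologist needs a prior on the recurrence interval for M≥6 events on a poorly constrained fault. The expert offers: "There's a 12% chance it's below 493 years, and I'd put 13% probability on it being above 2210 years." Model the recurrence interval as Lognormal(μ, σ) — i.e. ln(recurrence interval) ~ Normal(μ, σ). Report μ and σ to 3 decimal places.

If T ~ Lognormal(μ,σ) then ln T ~ Normal(μ,σ), so the p-quantile of ln T is μ + z_p·σ.
ln(493) = 6.201 and ln(2210) = 7.701; z_{0.12} = -1.175, z_{0.87} = 1.126.
σ = (7.701 − 6.201)/(1.126 − (-1.175)) = 0.652.
μ = 6.201 − (-1.175)·0.652 = 6.966.

μ ≈ 6.966, σ ≈ 0.652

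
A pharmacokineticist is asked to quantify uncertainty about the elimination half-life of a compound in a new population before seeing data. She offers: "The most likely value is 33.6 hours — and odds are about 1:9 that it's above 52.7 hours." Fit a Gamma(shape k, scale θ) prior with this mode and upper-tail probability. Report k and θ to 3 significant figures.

Gamma(k,θ) with k>1 has mode (k−1)θ, so θ = 33.6/(k−1).
Need P(X < 52.7) = 0.9 with θ tied to k this way. Start at k = 2, θ = 33.6: P(X<52.7) ≈ 0.465.
Too low — raise k to concentrate. Iterating converges to k ≈ 10.2.
Then θ = 33.6/(10.2−1) ≈ 3.63.

k ≈ 10.2, θ ≈ 3.63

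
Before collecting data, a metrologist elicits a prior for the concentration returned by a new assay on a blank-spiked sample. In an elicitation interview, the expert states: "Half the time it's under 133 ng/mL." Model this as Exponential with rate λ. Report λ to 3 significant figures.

λ ≈ 0.00521

Exponential median = ln 2 / λ, so λ = ln 2 / 133.0 = 0.00521.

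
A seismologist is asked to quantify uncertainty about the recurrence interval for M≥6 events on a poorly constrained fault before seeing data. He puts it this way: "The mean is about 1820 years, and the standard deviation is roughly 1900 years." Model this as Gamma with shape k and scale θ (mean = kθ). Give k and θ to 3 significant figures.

k ≈ 0.918, θ ≈ 1980

For Gamma(k, scale θ): mean = kθ, variance = kθ², so CV = 1/√k.
CV = SD/mean = 1900/1820 = 1.044, hence k = 1/CV² = 0.918.
Then θ = mean/k = 1820/0.918 = 1980.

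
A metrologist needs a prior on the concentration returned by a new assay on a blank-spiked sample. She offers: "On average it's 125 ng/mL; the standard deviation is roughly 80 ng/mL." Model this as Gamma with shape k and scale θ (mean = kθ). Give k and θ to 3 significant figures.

For Gamma(k, scale θ): mean = kθ, variance = kθ², so CV = 1/√k.
CV = SD/mean = 80/125 = 0.64, hence k = 1/CV² = 2.44.
Then θ = mean/k = 125/2.44 = 51.2.

k ≈ 2.44, θ ≈ 51.2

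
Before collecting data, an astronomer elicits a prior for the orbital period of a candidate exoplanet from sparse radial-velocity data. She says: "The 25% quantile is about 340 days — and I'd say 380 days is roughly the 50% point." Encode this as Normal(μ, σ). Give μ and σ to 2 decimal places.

μ = 380.00, σ = 59.30

The p-quantile of Normal(μ,σ) is μ + z_p·σ, with z_{0.25} = -0.6745 and z_{0.5} = 0.
Eliminate σ: μ = (z₂·x₁ − z₁·x₂)/(z₂ − z₁) = (0·340 − (-0.6745)·380)/0.6745 = 380.00.
Then σ = (x₂ − x₁)/(z₂ − z₁) = (380 − 340)/0.6745 = 59.30.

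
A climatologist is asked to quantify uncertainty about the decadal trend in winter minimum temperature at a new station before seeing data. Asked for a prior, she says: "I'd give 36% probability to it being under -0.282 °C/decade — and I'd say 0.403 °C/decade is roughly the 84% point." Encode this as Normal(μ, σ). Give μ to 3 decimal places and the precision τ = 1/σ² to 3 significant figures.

μ = -0.101, τ = 3.9

The p-quantile of Normal(μ,σ) is μ + z_p·σ, with z_{0.36} = -0.3585 and z_{0.84} = 0.9945.
Eliminate σ: μ = (z₂·x₁ − z₁·x₂)/(z₂ − z₁) = (0.9945·-0.282 − (-0.3585)·0.403)/1.353 = -0.101.
Then σ = (x₂ − x₁)/(z₂ − z₁) = (0.403 − -0.282)/1.353 = 0.506.
Precision τ = 1/σ² = 1/0.5063² = 3.9.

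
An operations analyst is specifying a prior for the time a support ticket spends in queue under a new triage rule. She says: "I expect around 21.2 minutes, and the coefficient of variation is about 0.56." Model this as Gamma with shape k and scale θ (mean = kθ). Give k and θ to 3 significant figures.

For Gamma(k, scale θ): mean = kθ, variance = kθ², so CV = 1/√k.
CV = 0.56, hence k = 1/CV² = 3.19.
Then θ = mean/k = 21.2/3.19 = 6.65.

k ≈ 3.19, θ ≈ 6.65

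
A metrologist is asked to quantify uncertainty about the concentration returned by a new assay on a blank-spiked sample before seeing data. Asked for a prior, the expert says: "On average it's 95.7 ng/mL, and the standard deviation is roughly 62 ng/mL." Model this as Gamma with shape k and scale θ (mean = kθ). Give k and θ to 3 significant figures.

For Gamma(k, scale θ): mean = kθ, variance = kθ², so CV = 1/√k.
CV = SD/mean = 62/95.7 = 0.6479, hence k = 1/CV² = 2.38.
Then θ = mean/k = 95.7/2.38 = 40.2.

k ≈ 2.38, θ ≈ 40.2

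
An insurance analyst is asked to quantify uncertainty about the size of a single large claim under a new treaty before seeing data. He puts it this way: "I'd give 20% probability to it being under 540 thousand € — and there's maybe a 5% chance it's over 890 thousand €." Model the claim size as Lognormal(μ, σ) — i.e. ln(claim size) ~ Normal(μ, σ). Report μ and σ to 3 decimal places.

If T ~ Lognormal(μ,σ) then ln T ~ Normal(μ,σ), so the p-quantile of ln T is μ + z_p·σ.
ln(540) = 6.292 and ln(890) = 6.791; z_{0.2} = -0.8416, z_{0.95} = 1.645.
σ = (6.791 − 6.292)/(1.645 − (-0.8416)) = 0.201.
μ = 6.292 − (-0.8416)·0.201 = 6.461.

μ ≈ 6.461, σ ≈ 0.201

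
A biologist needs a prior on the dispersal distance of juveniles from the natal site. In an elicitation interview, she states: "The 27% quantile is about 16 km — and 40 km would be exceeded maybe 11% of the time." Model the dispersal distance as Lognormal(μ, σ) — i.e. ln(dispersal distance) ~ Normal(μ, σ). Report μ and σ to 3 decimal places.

If T ~ Lognormal(μ,σ) then ln T ~ Normal(μ,σ), so the p-quantile of ln T is μ + z_p·σ.
ln(16) = 2.773 and ln(40) = 3.689; z_{0.27} = -0.6128, z_{0.89} = 1.227.
σ = (3.689 − 2.773)/(1.227 − (-0.6128)) = 0.498.
μ = 2.773 − (-0.6128)·0.498 = 3.078.

μ ≈ 3.078, σ ≈ 0.498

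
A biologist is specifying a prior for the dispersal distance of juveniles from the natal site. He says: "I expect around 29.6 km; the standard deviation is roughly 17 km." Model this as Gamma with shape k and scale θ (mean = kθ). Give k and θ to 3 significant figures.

For Gamma(k, scale θ): mean = kθ, variance = kθ², so CV = 1/√k.
CV = SD/mean = 17/29.6 = 0.5743, hence k = 1/CV² = 3.03.
Then θ = mean/k = 29.6/3.03 = 9.76.

k ≈ 3.03, θ ≈ 9.76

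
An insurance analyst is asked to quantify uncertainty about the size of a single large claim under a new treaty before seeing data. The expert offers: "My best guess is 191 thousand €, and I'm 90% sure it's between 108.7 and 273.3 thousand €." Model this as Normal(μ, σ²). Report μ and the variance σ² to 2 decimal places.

A symmetric 90% interval runs μ ± z·σ with z = 1.645.
Half-width = 82.3, so σ = 82.3/1.645 = 50.035 and σ² = 2503.49.
μ is the stated best guess, 191.00.

μ = 191.00, σ² = 2503.49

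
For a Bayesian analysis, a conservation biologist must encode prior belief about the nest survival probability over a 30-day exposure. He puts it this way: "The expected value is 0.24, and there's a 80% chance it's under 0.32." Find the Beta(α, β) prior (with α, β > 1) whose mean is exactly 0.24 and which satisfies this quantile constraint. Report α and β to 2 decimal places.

With mean 0.24 fixed, write α = 0.24s, β = 0.76s where s = α+β.
Need P(θ < 0.32) = 0.8 under Beta(0.24s, 0.76s). Normal approximation: (q−m)/√(m(1−m)/s) ≈ z_{0.8} = 0.842, so s ≈ 0.24·0.76·(0.842)²/(0.32−0.24)² = 20.2.
At s = 20.2: P(θ<0.32) ≈ 0.808. Adjusting to match 0.8 gives s ≈ 18.57.
So α = 0.24·18.57 ≈ 4.46, β = 0.76·18.57 ≈ 14.11.

α ≈ 4.46, β ≈ 14.11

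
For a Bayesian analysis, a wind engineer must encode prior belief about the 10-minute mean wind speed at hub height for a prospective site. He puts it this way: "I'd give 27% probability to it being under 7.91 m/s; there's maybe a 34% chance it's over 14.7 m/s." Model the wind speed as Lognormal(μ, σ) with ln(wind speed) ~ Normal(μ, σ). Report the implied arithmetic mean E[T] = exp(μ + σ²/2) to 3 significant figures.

If T ~ Lognormal(μ,σ) then ln T ~ Normal(μ,σ), so the p-quantile of ln T is μ + z_p·σ.
ln(7.91) = 2.068 and ln(14.7) = 2.688; z_{0.27} = -0.6128, z_{0.66} = 0.4125.
σ = (2.688 − 2.068)/(0.4125 − (-0.6128)) = 0.604.
μ = 2.068 − (-0.6128)·0.604 = 2.439.
E[T] = exp(μ + σ²/2) = exp(2.439 + 0.1827) = 13.8 m/s.

E[T] ≈ 13.8 m/s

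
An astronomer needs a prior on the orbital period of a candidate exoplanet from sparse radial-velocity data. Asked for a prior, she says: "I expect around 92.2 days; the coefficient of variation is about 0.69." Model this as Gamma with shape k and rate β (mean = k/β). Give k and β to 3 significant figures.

For Gamma(k, rate β): mean = k/β, variance = k/β², so CV = 1/√k.
CV = 0.69, hence k = 1/CV² = 2.1.
Then β = k/mean = 2.1/92.2 = 0.0228.

k ≈ 2.1, β ≈ 0.0228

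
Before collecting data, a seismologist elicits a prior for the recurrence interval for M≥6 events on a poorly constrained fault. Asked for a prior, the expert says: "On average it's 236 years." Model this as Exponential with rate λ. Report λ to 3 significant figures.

Exponential mean = 1/λ, so λ = 1/236.0 = 0.00424.

λ ≈ 0.00424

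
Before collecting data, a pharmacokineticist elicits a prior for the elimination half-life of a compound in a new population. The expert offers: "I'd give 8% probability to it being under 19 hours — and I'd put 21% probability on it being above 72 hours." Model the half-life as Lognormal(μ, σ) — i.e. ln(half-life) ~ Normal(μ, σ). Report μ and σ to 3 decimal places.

If T ~ Lognormal(μ,σ) then ln T ~ Normal(μ,σ), so the p-quantile of ln T is μ + z_p·σ.
ln(19) = 2.944 and ln(72) = 4.277; z_{0.08} = -1.405, z_{0.79} = 0.8064.
σ = (4.277 − 2.944)/(0.8064 − (-1.405)) = 0.602.
μ = 2.944 − (-1.405)·0.602 = 3.791.

μ ≈ 3.791, σ ≈ 0.602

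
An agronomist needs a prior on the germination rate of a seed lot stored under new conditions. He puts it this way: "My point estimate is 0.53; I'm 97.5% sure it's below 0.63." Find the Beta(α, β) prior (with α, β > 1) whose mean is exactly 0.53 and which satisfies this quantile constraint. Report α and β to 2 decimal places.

α ≈ 49.34, β ≈ 43.75

With mean 0.53 fixed, write α = 0.53s, β = 0.47s where s = α+β.
Need P(θ < 0.63) = 0.975 under Beta(0.53s, 0.47s). Normal approximation: (q−m)/√(m(1−m)/s) ≈ z_{0.975} = 1.96, so s ≈ 0.53·0.47·(1.96)²/(0.63−0.53)² = 95.7.
At s = 95.7: P(θ<0.63) ≈ 0.977. Adjusting to match 0.975 gives s ≈ 93.09.
So α = 0.53·93.09 ≈ 49.34, β = 0.47·93.09 ≈ 43.75.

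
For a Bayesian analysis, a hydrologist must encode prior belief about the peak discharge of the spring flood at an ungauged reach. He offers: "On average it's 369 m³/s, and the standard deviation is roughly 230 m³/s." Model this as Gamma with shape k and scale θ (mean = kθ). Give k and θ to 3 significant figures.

For Gamma(k, scale θ): mean = kθ, variance = kθ², so CV = 1/√k.
CV = SD/mean = 230/369 = 0.6233, hence k = 1/CV² = 2.57.
Then θ = mean/k = 369/2.57 = 143.

k ≈ 2.57, θ ≈ 143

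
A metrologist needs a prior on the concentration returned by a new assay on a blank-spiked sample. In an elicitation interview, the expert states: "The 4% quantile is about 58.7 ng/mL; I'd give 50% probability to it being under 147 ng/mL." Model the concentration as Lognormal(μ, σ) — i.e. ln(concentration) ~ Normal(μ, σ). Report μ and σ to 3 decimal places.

μ ≈ 4.990, σ ≈ 0.524

If T ~ Lognormal(μ,σ) then ln T ~ Normal(μ,σ), so the p-quantile of ln T is μ + z_p·σ.
ln(58.7) = 4.072 and ln(147) = 4.99; z_{0.04} = -1.751, z_{0.5} = 0.
σ = (4.99 − 4.072)/(0 − (-1.751)) = 0.524.
μ = 4.072 − (-1.751)·0.524 = 4.990.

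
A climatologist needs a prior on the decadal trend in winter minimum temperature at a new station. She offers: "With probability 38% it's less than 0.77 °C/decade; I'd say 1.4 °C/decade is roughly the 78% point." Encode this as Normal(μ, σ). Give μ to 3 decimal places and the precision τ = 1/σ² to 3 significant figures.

For Normal(μ,σ), the p-quantile is μ + z_p·σ. Here z_{0.38} = -0.3055, z_{0.78} = 0.7722.
So 0.77 = μ − 0.3055σ and 1.4 = μ + 0.7722σ.
Subtracting: σ = (1.4 − 0.77)/(0.7722 − (-0.3055)) = 0.585.
Then μ = 0.77 − (-0.3055)·0.585 = 0.949.
Precision τ = 1/σ² = 1/0.5846² = 2.93.

μ = 0.949, τ = 2.93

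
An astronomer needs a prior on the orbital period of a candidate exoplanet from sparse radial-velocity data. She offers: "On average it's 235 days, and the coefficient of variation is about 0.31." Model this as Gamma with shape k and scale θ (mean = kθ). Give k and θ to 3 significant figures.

k ≈ 10.4, θ ≈ 22.6

For Gamma(k, scale θ): mean = kθ, variance = kθ², so CV = 1/√k.
CV = 0.31, hence k = 1/CV² = 10.4.
Then θ = mean/k = 235/10.4 = 22.6.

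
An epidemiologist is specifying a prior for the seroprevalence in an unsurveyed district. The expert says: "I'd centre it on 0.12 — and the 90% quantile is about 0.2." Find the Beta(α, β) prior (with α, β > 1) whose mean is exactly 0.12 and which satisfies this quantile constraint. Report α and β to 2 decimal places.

α ≈ 3.53, β ≈ 25.88

With mean 0.12 fixed, write α = 0.12s, β = 0.88s where s = α+β.
Need P(θ < 0.2) = 0.9 under Beta(0.12s, 0.88s). Normal approximation: (q−m)/√(m(1−m)/s) ≈ z_{0.9} = 1.28, so s ≈ 0.12·0.88·(1.28)²/(0.2−0.12)² = 27.1.
At s = 27.1: P(θ<0.2) ≈ 0.893. Adjusting to match 0.9 gives s ≈ 29.41.
So α = 0.12·29.41 ≈ 3.53, β = 0.88·29.41 ≈ 25.88.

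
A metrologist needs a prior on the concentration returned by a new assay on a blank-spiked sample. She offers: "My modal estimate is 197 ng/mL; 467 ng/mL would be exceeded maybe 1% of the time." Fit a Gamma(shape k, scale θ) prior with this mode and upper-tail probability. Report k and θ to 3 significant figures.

Gamma(k,θ) with k>1 has mode (k−1)θ, so θ = 197/(k−1).
Need P(X < 467) = 0.99 with θ tied to k this way. Start at k = 2, θ = 197: P(X<467) ≈ 0.685.
Too low — raise k to concentrate. Iterating converges to k ≈ 7.37.
Then θ = 197/(7.37−1) ≈ 30.9.

k ≈ 7.37, θ ≈ 30.9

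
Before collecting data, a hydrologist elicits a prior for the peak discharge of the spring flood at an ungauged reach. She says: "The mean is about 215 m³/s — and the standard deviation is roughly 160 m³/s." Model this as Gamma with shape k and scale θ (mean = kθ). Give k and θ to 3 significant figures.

k ≈ 1.81, θ ≈ 119

For Gamma(k, scale θ): mean = kθ, variance = kθ², so CV = 1/√k.
CV = SD/mean = 160/215 = 0.7442, hence k = 1/CV² = 1.81.
Then θ = mean/k = 215/1.81 = 119.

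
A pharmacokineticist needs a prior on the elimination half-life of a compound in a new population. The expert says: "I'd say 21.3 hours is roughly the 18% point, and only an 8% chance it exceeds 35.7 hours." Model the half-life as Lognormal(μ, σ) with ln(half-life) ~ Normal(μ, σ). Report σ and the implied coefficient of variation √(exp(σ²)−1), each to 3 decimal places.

If T ~ Lognormal(μ,σ) then ln T ~ Normal(μ,σ), so the p-quantile of ln T is μ + z_p·σ.
ln(21.3) = 3.059 and ln(35.7) = 3.575; z_{0.18} = -0.9154, z_{0.92} = 1.405.
σ = (3.575 − 3.059)/(1.405 − (-0.9154)) = 0.223.
μ = 3.059 − (-0.9154)·0.223 = 3.262.
CV = √(exp(σ²)−1) = √(exp(0.0495)−1) = 0.225.

σ ≈ 0.223, CV ≈ 0.225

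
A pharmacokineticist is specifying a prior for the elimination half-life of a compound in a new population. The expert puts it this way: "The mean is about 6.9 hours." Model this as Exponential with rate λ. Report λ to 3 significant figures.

λ ≈ 0.145

Exponential mean = 1/λ, so λ = 1/6.9 = 0.145.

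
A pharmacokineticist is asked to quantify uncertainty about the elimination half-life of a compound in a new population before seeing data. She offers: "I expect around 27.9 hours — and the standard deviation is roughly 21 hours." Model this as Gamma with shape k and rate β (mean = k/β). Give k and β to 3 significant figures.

For Gamma(k, rate β): mean = k/β, variance = k/β², so CV = 1/√k.
CV = SD/mean = 21/27.9 = 0.7527, hence k = 1/CV² = 1.77.
Then β = k/mean = 1.77/27.9 = 0.0633.

k ≈ 1.77, β ≈ 0.0633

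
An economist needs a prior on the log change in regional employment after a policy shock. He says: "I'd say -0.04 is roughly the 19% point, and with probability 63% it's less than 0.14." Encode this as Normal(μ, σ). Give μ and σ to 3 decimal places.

μ = 0.091, σ = 0.149

The p-quantile of Normal(μ,σ) is μ + z_p·σ, with z_{0.19} = -0.8779 and z_{0.63} = 0.3319.
Eliminate σ: μ = (z₂·x₁ − z₁·x₂)/(z₂ − z₁) = (0.3319·-0.04 − (-0.8779)·0.14)/1.21 = 0.091.
Then σ = (x₂ − x₁)/(z₂ − z₁) = (0.14 − -0.04)/1.21 = 0.149.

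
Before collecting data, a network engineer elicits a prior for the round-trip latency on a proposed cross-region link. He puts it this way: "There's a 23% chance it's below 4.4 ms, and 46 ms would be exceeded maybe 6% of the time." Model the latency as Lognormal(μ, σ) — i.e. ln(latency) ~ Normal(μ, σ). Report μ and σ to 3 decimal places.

If T ~ Lognormal(μ,σ) then ln T ~ Normal(μ,σ), so the p-quantile of ln T is μ + z_p·σ.
ln(4.4) = 1.482 and ln(46) = 3.829; z_{0.23} = -0.7388, z_{0.94} = 1.555.
σ = (3.829 − 1.482)/(1.555 − (-0.7388)) = 1.023.
μ = 1.482 − (-0.7388)·1.023 = 2.238.

μ ≈ 2.238, σ ≈ 1.023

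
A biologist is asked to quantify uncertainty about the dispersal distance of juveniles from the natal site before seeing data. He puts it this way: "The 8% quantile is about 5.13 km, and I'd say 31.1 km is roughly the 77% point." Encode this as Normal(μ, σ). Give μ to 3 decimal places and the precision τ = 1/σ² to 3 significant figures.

μ = 22.150, τ = 0.00682

The p-quantile of Normal(μ,σ) is μ + z_p·σ, with z_{0.08} = -1.405 and z_{0.77} = 0.7388.
Eliminate σ: μ = (z₂·x₁ − z₁·x₂)/(z₂ − z₁) = (0.7388·5.13 − (-1.405)·31.1)/2.144 = 22.150.
Then σ = (x₂ − x₁)/(z₂ − z₁) = (31.1 − 5.13)/2.144 = 12.113.
Precision τ = 1/σ² = 1/12.11² = 0.00682.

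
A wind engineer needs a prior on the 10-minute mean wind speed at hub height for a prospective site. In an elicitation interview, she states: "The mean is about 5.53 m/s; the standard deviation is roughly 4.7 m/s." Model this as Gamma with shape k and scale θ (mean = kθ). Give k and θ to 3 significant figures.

k ≈ 1.38, θ ≈ 3.99

For Gamma(k, scale θ): mean = kθ, variance = kθ², so CV = 1/√k.
CV = SD/mean = 4.7/5.53 = 0.8499, hence k = 1/CV² = 1.38.
Then θ = mean/k = 5.53/1.38 = 3.99.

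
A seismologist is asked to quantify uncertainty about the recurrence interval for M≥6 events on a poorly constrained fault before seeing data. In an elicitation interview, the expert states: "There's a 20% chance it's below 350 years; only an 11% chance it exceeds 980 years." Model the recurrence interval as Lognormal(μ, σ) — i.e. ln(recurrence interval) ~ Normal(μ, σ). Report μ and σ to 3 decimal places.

μ ≈ 6.277, σ ≈ 0.498

If T ~ Lognormal(μ,σ) then ln T ~ Normal(μ,σ), so the p-quantile of ln T is μ + z_p·σ.
ln(350) = 5.858 and ln(980) = 6.888; z_{0.2} = -0.8416, z_{0.89} = 1.227.
σ = (6.888 − 5.858)/(1.227 − (-0.8416)) = 0.498.
μ = 5.858 − (-0.8416)·0.498 = 6.277.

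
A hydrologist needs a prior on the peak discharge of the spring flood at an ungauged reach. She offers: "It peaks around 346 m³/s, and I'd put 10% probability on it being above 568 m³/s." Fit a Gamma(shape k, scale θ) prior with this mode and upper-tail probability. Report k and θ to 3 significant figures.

k ≈ 8.67, θ ≈ 45.1

Gamma(k,θ) with k>1 has mode (k−1)θ, so θ = 346/(k−1).
Need P(X < 568) = 0.9 with θ tied to k this way. Start at k = 2, θ = 346: P(X<568) ≈ 0.488.
Too low — raise k to concentrate. Iterating converges to k ≈ 8.67.
Then θ = 346/(8.67−1) ≈ 45.1.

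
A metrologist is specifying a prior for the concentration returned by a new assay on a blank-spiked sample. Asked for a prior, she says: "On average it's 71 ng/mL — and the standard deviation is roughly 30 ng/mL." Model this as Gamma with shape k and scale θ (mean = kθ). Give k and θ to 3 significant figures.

k ≈ 5.6, θ ≈ 12.7

For Gamma(k, scale θ): mean = kθ, variance = kθ², so CV = 1/√k.
CV = SD/mean = 30/71 = 0.4225, hence k = 1/CV² = 5.6.
Then θ = mean/k = 71/5.6 = 12.7.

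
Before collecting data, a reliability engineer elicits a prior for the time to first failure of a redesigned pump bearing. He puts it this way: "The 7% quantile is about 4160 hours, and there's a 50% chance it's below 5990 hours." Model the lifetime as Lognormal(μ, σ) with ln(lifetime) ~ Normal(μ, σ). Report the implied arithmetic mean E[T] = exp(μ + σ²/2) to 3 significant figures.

If T ~ Lognormal(μ,σ) then ln T ~ Normal(μ,σ), so the p-quantile of ln T is μ + z_p·σ.
ln(4160) = 8.333 and ln(5990) = 8.698; z_{0.07} = -1.476, z_{0.5} = 0.
σ = (8.698 − 8.333)/(0 − (-1.476)) = 0.247.
μ = 8.333 − (-1.476)·0.247 = 8.698.
E[T] = exp(μ + σ²/2) = exp(8.698 + 0.0305) = 6180 hours.

E[T] ≈ 6180 hours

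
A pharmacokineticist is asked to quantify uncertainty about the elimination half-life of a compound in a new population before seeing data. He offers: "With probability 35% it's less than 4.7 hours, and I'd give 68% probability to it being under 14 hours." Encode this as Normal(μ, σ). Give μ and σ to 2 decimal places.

The p-quantile of Normal(μ,σ) is μ + z_p·σ, with z_{0.35} = -0.3853 and z_{0.68} = 0.4677.
Eliminate σ: μ = (z₂·x₁ − z₁·x₂)/(z₂ − z₁) = (0.4677·4.7 − (-0.3853)·14)/0.853 = 8.90.
Then σ = (x₂ − x₁)/(z₂ − z₁) = (14 − 4.7)/0.853 = 10.90.

μ = 8.90, σ = 10.90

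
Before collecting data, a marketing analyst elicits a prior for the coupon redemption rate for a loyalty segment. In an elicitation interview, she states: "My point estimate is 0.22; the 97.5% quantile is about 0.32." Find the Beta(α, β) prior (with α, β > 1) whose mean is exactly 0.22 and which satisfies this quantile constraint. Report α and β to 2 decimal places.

With mean 0.22 fixed, write α = 0.22s, β = 0.78s where s = α+β.
Need P(θ < 0.32) = 0.975 under Beta(0.22s, 0.78s). Normal approximation: (q−m)/√(m(1−m)/s) ≈ z_{0.975} = 1.96, so s ≈ 0.22·0.78·(1.96)²/(0.32−0.22)² = 65.9.
At s = 65.9: P(θ<0.32) ≈ 0.968. Adjusting to match 0.975 gives s ≈ 74.62.
So α = 0.22·74.62 ≈ 16.42, β = 0.78·74.62 ≈ 58.20.

α ≈ 16.42, β ≈ 58.20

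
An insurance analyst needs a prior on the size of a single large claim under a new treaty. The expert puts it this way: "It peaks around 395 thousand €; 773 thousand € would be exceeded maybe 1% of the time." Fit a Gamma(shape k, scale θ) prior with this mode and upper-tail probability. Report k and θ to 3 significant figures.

k ≈ 11.9, θ ≈ 36.1

Gamma(k,θ) with k>1 has mode (k−1)θ, so θ = 395/(k−1).
Need P(X < 773) = 0.99 with θ tied to k this way. Start at k = 2, θ = 395: P(X<773) ≈ 0.582.
Too low — raise k to concentrate. Iterating converges to k ≈ 11.9.
Then θ = 395/(11.9−1) ≈ 36.1.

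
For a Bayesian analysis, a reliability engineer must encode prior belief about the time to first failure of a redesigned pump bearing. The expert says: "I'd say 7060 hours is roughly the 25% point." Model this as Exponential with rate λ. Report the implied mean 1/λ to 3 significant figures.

mean ≈ 24500 hours

P(T < 7060.0) = 1 − e^(−λ·7060.0) = 0.25, so λ = −ln(1−0.25)/7060.0 = −ln(0.75)/7060.0 = 4.07e-05.
Mean = 1/λ = 24500 hours.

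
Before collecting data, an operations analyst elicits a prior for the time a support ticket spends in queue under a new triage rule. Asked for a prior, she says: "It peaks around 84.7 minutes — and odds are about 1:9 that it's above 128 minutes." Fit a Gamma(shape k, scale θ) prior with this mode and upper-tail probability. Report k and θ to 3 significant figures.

Gamma(k,θ) with k>1 has mode (k−1)θ, so θ = 84.7/(k−1).
Need P(X < 128) = 0.9 with θ tied to k this way. Start at k = 2, θ = 84.7: P(X<128) ≈ 0.446.
Too low — raise k to concentrate. Iterating converges to k ≈ 11.9.
Then θ = 84.7/(11.9−1) ≈ 7.76.

k ≈ 11.9, θ ≈ 7.76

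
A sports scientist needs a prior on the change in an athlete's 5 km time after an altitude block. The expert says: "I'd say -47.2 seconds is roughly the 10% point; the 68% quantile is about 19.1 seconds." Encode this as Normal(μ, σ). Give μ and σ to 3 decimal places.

μ = 1.373, σ = 37.902

For Normal(μ,σ), the p-quantile is μ + z_p·σ. Here z_{0.1} = -1.282, z_{0.68} = 0.4677.
So -47.2 = μ − 1.282σ and 19.1 = μ + 0.4677σ.
Subtracting: σ = (19.1 − -47.2)/(0.4677 − (-1.282)) = 37.902.
Then μ = -47.2 − (-1.282)·37.902 = 1.373.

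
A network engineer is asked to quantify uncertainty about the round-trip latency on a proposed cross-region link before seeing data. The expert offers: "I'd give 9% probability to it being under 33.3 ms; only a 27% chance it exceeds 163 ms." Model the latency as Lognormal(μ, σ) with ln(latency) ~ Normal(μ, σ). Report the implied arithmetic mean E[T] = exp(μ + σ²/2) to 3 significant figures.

If T ~ Lognormal(μ,σ) then ln T ~ Normal(μ,σ), so the p-quantile of ln T is μ + z_p·σ.
ln(33.3) = 3.506 and ln(163) = 5.094; z_{0.09} = -1.341, z_{0.73} = 0.6128.
σ = (5.094 − 3.506)/(0.6128 − (-1.341)) = 0.813.
μ = 3.506 − (-1.341)·0.813 = 4.596.
E[T] = exp(μ + σ²/2) = exp(4.596 + 0.3305) = 138 ms.

E[T] ≈ 138 ms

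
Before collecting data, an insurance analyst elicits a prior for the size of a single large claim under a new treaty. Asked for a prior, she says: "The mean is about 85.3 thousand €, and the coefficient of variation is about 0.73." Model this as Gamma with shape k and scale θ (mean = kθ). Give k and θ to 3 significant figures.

k ≈ 1.88, θ ≈ 45.5

For Gamma(k, scale θ): mean = kθ, variance = kθ², so CV = 1/√k.
CV = 0.73, hence k = 1/CV² = 1.88.
Then θ = mean/k = 85.3/1.88 = 45.5.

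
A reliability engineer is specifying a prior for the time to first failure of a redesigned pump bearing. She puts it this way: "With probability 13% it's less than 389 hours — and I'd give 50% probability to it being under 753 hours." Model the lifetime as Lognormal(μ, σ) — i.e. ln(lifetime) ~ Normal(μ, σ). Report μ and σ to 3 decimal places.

μ ≈ 6.624, σ ≈ 0.586

If T ~ Lognormal(μ,σ) then ln T ~ Normal(μ,σ), so the p-quantile of ln T is μ + z_p·σ.
ln(389) = 5.964 and ln(753) = 6.624; z_{0.13} = -1.126, z_{0.5} = 0.
σ = (6.624 − 5.964)/(0 − (-1.126)) = 0.586.
μ = 5.964 − (-1.126)·0.586 = 6.624.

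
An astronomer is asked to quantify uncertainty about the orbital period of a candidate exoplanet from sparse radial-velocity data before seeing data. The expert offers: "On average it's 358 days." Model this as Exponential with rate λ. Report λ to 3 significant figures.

λ ≈ 0.00279

Exponential mean = 1/λ, so λ = 1/358.0 = 0.00279.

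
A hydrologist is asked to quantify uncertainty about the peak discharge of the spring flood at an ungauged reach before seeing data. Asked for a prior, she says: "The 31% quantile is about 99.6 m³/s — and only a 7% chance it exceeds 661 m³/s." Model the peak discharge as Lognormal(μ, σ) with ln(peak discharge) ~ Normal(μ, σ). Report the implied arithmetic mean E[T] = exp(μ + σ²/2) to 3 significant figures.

If T ~ Lognormal(μ,σ) then ln T ~ Normal(μ,σ), so the p-quantile of ln T is μ + z_p·σ.
ln(99.6) = 4.601 and ln(661) = 6.494; z_{0.31} = -0.4959, z_{0.93} = 1.476.
σ = (6.494 − 4.601)/(1.476 − (-0.4959)) = 0.960.
μ = 4.601 − (-0.4959)·0.960 = 5.077.
E[T] = exp(μ + σ²/2) = exp(5.077 + 0.4607) = 254 m³/s.

E[T] ≈ 254 m³/s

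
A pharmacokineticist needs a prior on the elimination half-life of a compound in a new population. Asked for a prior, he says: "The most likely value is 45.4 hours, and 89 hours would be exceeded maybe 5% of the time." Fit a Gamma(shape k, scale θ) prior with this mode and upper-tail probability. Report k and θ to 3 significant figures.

k ≈ 7.12, θ ≈ 7.41

Gamma(k,θ) with k>1 has mode (k−1)θ, so θ = 45.4/(k−1).
Need P(X < 89) = 0.95 with θ tied to k this way. Start at k = 2, θ = 45.4: P(X<89) ≈ 0.583.
Too low — raise k to concentrate. Iterating converges to k ≈ 7.12.
Then θ = 45.4/(7.12−1) ≈ 7.41.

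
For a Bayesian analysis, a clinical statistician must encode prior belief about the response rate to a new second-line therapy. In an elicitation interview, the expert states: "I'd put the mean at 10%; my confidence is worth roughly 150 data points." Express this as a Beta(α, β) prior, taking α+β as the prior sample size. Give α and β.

α = 15, β = 135

Under the effective-sample-size interpretation, Beta(α, β) has prior mean α/(α+β) and prior sample size α+β.
So α+β = 150 and α/(α+β) = 0.1, giving α = 0.1·150 = 15 and β = 150 − 15 = 135.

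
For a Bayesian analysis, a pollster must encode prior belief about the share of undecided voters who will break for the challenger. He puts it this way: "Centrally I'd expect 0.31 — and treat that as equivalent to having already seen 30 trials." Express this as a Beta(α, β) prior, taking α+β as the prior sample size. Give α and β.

Under the effective-sample-size interpretation, Beta(α, β) has prior mean α/(α+β) and prior sample size α+β.
So α+β = 30 and α/(α+β) = 0.31, giving α = 0.31·30 = 9.3 and β = 30 − 9.3 = 20.7.

α = 9.3, β = 20.7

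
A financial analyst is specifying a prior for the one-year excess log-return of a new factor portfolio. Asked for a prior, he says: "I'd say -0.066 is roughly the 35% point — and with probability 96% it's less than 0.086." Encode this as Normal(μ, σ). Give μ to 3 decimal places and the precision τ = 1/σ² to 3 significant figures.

For Normal(μ,σ), the p-quantile is μ + z_p·σ. Here z_{0.35} = -0.3853, z_{0.96} = 1.751.
So -0.066 = μ − 0.3853σ and 0.086 = μ + 1.751σ.
Subtracting: σ = (0.086 − -0.066)/(1.751 − (-0.3853)) = 0.071.
Then μ = -0.066 − (-0.3853)·0.071 = -0.039.
Precision τ = 1/σ² = 1/0.07116² = 197.

μ = -0.039, τ = 197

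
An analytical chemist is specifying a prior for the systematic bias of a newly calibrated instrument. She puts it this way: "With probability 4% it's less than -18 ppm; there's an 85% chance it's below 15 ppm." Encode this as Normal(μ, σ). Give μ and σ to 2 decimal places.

μ = 2.73, σ = 11.84

For Normal(μ,σ), the p-quantile is μ + z_p·σ. Here z_{0.04} = -1.751, z_{0.85} = 1.036.
So -18 = μ − 1.751σ and 15 = μ + 1.036σ.
Subtracting: σ = (15 − -18)/(1.036 − (-1.751)) = 11.84.
Then μ = -18 − (-1.751)·11.84 = 2.73.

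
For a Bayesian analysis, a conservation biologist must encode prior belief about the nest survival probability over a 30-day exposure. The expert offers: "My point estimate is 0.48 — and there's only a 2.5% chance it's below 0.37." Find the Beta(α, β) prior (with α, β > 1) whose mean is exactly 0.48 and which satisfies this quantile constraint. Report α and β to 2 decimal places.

With mean 0.48 fixed, write α = 0.48s, β = 0.52s where s = α+β.
Need P(θ < 0.37) = 0.025 under Beta(0.48s, 0.52s). Normal approximation: (q−m)/√(m(1−m)/s) ≈ z_{0.025} = -1.96, so s ≈ 0.48·0.52·(-1.96)²/(0.37−0.48)² = 79.2.
At s = 79.2: P(θ<0.37) ≈ 0.023. Adjusting to match 0.025 gives s ≈ 77.10.
So α = 0.48·77.10 ≈ 37.01, β = 0.52·77.10 ≈ 40.09.

α ≈ 37.01, β ≈ 40.09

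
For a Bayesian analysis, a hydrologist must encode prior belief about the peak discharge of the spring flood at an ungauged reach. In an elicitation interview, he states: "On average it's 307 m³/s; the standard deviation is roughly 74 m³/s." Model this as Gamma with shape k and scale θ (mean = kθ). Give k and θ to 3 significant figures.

k ≈ 17.2, θ ≈ 17.8

For Gamma(k, scale θ): mean = kθ, variance = kθ², so CV = 1/√k.
CV = SD/mean = 74/307 = 0.241, hence k = 1/CV² = 17.2.
Then θ = mean/k = 307/17.2 = 17.8.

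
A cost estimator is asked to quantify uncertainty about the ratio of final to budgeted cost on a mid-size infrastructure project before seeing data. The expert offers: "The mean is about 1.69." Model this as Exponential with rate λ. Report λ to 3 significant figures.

λ ≈ 0.592

Exponential mean = 1/λ, so λ = 1/1.69 = 0.592.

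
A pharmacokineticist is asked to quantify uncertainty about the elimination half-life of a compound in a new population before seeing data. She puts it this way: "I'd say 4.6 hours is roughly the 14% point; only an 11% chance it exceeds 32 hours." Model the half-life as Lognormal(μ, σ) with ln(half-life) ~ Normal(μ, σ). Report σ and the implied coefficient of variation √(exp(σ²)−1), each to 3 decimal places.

If T ~ Lognormal(μ,σ) then ln T ~ Normal(μ,σ), so the p-quantile of ln T is μ + z_p·σ.
ln(4.6) = 1.526 and ln(32) = 3.466; z_{0.14} = -1.08, z_{0.89} = 1.227.
σ = (3.466 − 1.526)/(1.227 − (-1.08)) = 0.841.
μ = 1.526 − (-1.08)·0.841 = 2.434.
CV = √(exp(σ²)−1) = √(exp(0.7070)−1) = 1.014.

σ ≈ 0.841, CV ≈ 1.014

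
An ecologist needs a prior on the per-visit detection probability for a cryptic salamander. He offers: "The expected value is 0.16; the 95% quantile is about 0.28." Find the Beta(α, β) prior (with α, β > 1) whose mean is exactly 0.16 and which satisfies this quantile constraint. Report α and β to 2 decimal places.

With mean 0.16 fixed, write α = 0.16s, β = 0.84s where s = α+β.
Need P(θ < 0.28) = 0.95 under Beta(0.16s, 0.84s). Normal approximation: (q−m)/√(m(1−m)/s) ≈ z_{0.95} = 1.64, so s ≈ 0.16·0.84·(1.64)²/(0.28−0.16)² = 25.3.
At s = 25.3: P(θ<0.28) ≈ 0.936. Adjusting to match 0.95 gives s ≈ 30.04.
So α = 0.16·30.04 ≈ 4.81, β = 0.84·30.04 ≈ 25.23.

α ≈ 4.81, β ≈ 25.23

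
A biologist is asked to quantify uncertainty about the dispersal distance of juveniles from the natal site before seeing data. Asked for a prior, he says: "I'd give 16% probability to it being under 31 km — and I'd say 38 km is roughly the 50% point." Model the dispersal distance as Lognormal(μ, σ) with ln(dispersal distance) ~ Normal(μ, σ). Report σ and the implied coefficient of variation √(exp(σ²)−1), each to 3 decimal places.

σ ≈ 0.205, CV ≈ 0.207

If T ~ Lognormal(μ,σ) then ln T ~ Normal(μ,σ), so the p-quantile of ln T is μ + z_p·σ.
ln(31) = 3.434 and ln(38) = 3.638; z_{0.16} = -0.9945, z_{0.5} = 0.
σ = (3.638 − 3.434)/(0 − (-0.9945)) = 0.205.
μ = 3.434 − (-0.9945)·0.205 = 3.638.
CV = √(exp(σ²)−1) = √(exp(0.0419)−1) = 0.207.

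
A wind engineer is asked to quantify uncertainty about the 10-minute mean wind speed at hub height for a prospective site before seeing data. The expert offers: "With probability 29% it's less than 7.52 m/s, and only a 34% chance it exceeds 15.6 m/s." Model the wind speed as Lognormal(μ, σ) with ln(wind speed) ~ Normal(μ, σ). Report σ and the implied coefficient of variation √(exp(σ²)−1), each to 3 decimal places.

σ ≈ 0.756, CV ≈ 0.877

If T ~ Lognormal(μ,σ) then ln T ~ Normal(μ,σ), so the p-quantile of ln T is μ + z_p·σ.
ln(7.52) = 2.018 and ln(15.6) = 2.747; z_{0.29} = -0.5534, z_{0.66} = 0.4125.
σ = (2.747 − 2.018)/(0.4125 − (-0.5534)) = 0.756.
μ = 2.018 − (-0.5534)·0.756 = 2.436.
CV = √(exp(σ²)−1) = √(exp(0.5708)−1) = 0.877.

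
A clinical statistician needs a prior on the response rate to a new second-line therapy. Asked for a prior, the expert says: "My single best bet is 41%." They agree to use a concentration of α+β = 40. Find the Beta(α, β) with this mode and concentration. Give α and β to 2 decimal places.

For α,β > 1 the Beta mode is (α−1)/(α+β−2). With α+β = 40, the mode is (α−1)/38.
Set (α−1)/38 = 0.41 → α = 1 + 0.41·38 = 16.58.
β = 40 − α = 23.42.

α = 16.58, β = 23.42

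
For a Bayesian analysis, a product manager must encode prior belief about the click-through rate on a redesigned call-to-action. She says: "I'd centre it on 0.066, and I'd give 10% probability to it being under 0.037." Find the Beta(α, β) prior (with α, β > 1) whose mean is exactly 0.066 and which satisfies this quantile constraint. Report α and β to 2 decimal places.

α ≈ 6.76, β ≈ 95.64

With mean 0.066 fixed, write α = 0.066s, β = 0.934s where s = α+β.
Need P(θ < 0.037) = 0.1 under Beta(0.066s, 0.934s). Normal approximation: (q−m)/√(m(1−m)/s) ≈ z_{0.1} = -1.28, so s ≈ 0.066·0.934·(-1.28)²/(0.037−0.066)² = 120.4.
At s = 120.4: P(θ<0.037) ≈ 0.079. Adjusting to match 0.1 gives s ≈ 102.39.
So α = 0.066·102.39 ≈ 6.76, β = 0.934·102.39 ≈ 95.64.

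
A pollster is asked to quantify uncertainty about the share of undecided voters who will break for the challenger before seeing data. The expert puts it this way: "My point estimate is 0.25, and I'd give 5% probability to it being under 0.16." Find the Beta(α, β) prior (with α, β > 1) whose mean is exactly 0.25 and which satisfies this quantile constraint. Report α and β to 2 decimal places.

With mean 0.25 fixed, write α = 0.25s, β = 0.75s where s = α+β.
Need P(θ < 0.16) = 0.05 under Beta(0.25s, 0.75s). Normal approximation: (q−m)/√(m(1−m)/s) ≈ z_{0.05} = -1.64, so s ≈ 0.25·0.75·(-1.64)²/(0.16−0.25)² = 62.6.
At s = 62.6: P(θ<0.16) ≈ 0.039. Adjusting to match 0.05 gives s ≈ 54.74.
So α = 0.25·54.74 ≈ 13.69, β = 0.75·54.74 ≈ 41.06.

α ≈ 13.69, β ≈ 41.06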